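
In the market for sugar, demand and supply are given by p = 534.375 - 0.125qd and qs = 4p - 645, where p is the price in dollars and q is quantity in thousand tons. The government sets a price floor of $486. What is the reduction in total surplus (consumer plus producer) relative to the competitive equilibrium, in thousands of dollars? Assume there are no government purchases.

Rearranging demand gives qd = 4275 - 8p. Setting quantity demanded equal to quantity supplied, 4275 - 8p = 4p - 645, gives p* = 410 and q* = 995.
The floor of 486 is above the equilibrium price 410, so it binds.
At p = 486: qd = 4275 - 8·486 = 387 and qs = 4·486 - 645 = 1299.
Quantity traded falls to 387. At q = 387 the demand price is (4275 - 387)/8 = 486 and the supply price is (645 + 387)/4 = 258.
Deadweight loss = ½ · (486 - 258) · (995 - 387) = ½ · 228 · 608 = 69312.

69312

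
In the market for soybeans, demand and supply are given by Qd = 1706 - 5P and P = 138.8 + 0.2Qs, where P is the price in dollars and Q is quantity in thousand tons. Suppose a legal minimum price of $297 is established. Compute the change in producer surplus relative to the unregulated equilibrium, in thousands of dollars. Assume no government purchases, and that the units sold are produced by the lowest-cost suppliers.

4474.5

Rearranging supply gives Qs = 5P - 694. Equilibrium: 1706 - 5P = 5P - 694, so 2400 = 10P and P* = 240, Q* = 506.
Since 297 > 240, the floor is binding.
At P = 297: Qd = 1706 - 5·297 = 221 and Qs = 5·297 - 694 = 791.
Producer surplus without the control is ½ · (240 - 138.8) · 506 = 25603.6.
With the floor, 221 units are sold at 297. The supply price at Q = 221 is 183, so PS = ½ · [(297 - 138.8) + (297 - 183)] · 221 = 30078.1.
Change in producer surplus = 30078.1 - 25603.6 = 4474.5.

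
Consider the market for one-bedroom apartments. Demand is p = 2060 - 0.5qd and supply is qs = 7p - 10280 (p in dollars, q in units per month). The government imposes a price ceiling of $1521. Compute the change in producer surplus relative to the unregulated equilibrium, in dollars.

Rearranging demand gives qd = 4120 - 2p. Without the control the market clears where 4120 - 2p = 7p - 10280, i.e. p* = 1600 and q* = 920.
Since 1521 < 1600, the ceiling is binding.
At p = 1521: qd = 4120 - 2·1521 = 1078 and qs = 7·1521 - 10280 = 367.
Producer surplus without the control is ½ · (1600 - 10280/7) · 920 = 423200/7.
With the ceiling, producers sell 367 units at 1521, so PS = ½ · (1521 - 10280/7) · 367 = 134689/14.
Change in producer surplus = 134689/14 - 423200/7 = -50836.5.

-50836.5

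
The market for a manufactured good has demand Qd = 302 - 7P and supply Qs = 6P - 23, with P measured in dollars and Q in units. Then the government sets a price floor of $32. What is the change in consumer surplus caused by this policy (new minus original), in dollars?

Setting quantity demanded equal to quantity supplied, 302 - 7P = 6P - 23, gives P* = 25 and Q* = 127.
Since 32 > 25, the floor is binding.
At P = 32: Qd = 302 - 7·32 = 78 and Qs = 6·32 - 23 = 169.
Consumer surplus without the control is ½ · (302/7 - 25) · 127 = 16129/14.
With the floor, consumers buy 78 units at 32, so CS = ½ · (302/7 - 32) · 78 = 3042/7.
Change in consumer surplus = 3042/7 - 16129/14 = -717.5.

-717.5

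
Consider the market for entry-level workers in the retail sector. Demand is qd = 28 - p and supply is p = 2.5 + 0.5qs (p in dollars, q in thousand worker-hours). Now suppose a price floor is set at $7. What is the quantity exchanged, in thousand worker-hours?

Rearranging supply gives qs = 2p - 5. In a free market, 28 - p = 2p - 5 gives the equilibrium p* = 11, q* = 17.
Since 7 is below p* = 11, the floor does not bind and the free-market outcome prevails.

17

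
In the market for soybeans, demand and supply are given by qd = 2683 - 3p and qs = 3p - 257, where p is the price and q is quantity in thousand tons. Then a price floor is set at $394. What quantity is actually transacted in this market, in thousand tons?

Setting quantity demanded equal to quantity supplied, 2683 - 3p = 3p - 257, gives p* = 490 and q* = 1213.
Since 394 is below p* = 490, the floor does not bind and the free-market outcome prevails.

1213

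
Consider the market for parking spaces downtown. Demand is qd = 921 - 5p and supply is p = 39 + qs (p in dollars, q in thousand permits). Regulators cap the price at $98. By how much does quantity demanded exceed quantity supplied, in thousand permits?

Rearranging supply gives qs = p - 39. Equilibrium: 921 - 5p = p - 39, so 960 = 6p and p* = 160, q* = 121.
Since 98 < 160, the ceiling is binding.
At p = 98: qd = 921 - 5·98 = 431 and qs = 98 - 39 = 59.
Shortage = qd - qs = 431 - 59 = 372.

372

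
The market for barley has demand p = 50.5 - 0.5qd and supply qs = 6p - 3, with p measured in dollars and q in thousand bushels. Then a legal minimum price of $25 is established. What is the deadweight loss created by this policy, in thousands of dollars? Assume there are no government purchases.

Rearranging demand gives qd = 101 - 2p. Without the control the market clears where 101 - 2p = 6p - 3, i.e. p* = 13 and q* = 75.
The floor of 25 is above the equilibrium price 13, so it binds.
At p = 25: qd = 101 - 2·25 = 51 and qs = 6·25 - 3 = 147.
Quantity traded falls to 51. At q = 51 the demand price is (101 - 51)/2 = 25 and the supply price is (3 + 51)/6 = 9.
Deadweight loss = ½ · (25 - 9) · (75 - 51) = ½ · 16 · 24 = 192.

192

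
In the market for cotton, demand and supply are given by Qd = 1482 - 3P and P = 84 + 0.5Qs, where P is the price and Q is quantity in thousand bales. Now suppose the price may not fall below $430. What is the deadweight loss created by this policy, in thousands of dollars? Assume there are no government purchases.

37500

Rearranging supply gives Qs = 2P - 168. In a free market, 1482 - 3P = 2P - 168 gives the equilibrium P* = 330, Q* = 492.
The floor of 430 is above the equilibrium price 330, so it binds.
At P = 430: Qd = 1482 - 3·430 = 192 and Qs = 2·430 - 168 = 692.
Quantity traded falls to 192. At Q = 192 the demand price is (1482 - 192)/3 = 430 and the supply price is (168 + 192)/2 = 180.
Deadweight loss = ½ · (430 - 180) · (492 - 192) = ½ · 250 · 300 = 37500.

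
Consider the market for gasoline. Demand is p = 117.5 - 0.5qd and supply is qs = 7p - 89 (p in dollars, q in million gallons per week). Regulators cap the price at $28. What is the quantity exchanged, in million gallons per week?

Rearranging demand gives qd = 235 - 2p. Setting quantity demanded equal to quantity supplied, 235 - 2p = 7p - 89, gives p* = 36 and q* = 163.
Since 28 < 36, the ceiling is binding.
At p = 28: qd = 235 - 2·28 = 179 and qs = 7·28 - 89 = 107.
The quantity actually transacted is the short side, supply: 107.

107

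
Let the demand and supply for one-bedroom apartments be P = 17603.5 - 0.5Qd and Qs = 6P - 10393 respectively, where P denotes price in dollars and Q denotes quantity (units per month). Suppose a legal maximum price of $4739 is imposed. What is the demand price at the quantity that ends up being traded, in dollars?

Rearranging demand gives Qd = 35207 - 2P. Setting quantity demanded equal to quantity supplied, 35207 - 2P = 6P - 10393, gives P* = 5700 and Q* = 23807.
The ceiling of 4739 is below the equilibrium price 5700, so it binds.
At P = 4739: Qd = 35207 - 2·4739 = 25729 and Qs = 6·4739 - 10393 = 18041.
Only 18041 units reach the market. On the demand curve, the marginal buyer's willingness to pay at Q = 18041 is (35207 - 18041)/2 = 8583.

8583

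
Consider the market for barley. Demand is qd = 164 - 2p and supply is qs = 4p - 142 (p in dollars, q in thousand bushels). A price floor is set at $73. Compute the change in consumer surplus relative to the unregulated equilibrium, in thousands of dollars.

In a free market, 164 - 2p = 4p - 142 gives the equilibrium p* = 51, q* = 62.
Since 73 > 51, the floor is binding.
At p = 73: qd = 164 - 2·73 = 18 and qs = 4·73 - 142 = 150.
Consumer surplus without the control is ½ · (82 - 51) · 62 = 961.
With the floor, consumers buy 18 units at 73, so CS = ½ · (82 - 73) · 18 = 81.
Change in consumer surplus = 81 - 961 = -880.

-880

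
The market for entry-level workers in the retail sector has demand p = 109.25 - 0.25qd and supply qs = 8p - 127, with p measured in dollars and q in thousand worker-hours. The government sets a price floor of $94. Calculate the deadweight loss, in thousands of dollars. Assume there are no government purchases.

Rearranging demand gives qd = 437 - 4p. Equilibrium: 437 - 4p = 8p - 127, so 564 = 12p and p* = 47, q* = 249.
Since 94 > 47, the floor is binding.
At p = 94: qd = 437 - 4·94 = 61 and qs = 8·94 - 127 = 625.
Quantity traded falls to 61. At q = 61 the demand price is (437 - 61)/4 = 94 and the supply price is (127 + 61)/8 = 23.5.
Deadweight loss = ½ · (94 - 23.5) · (249 - 61) = ½ · 70.5 · 188 = 6627.

6627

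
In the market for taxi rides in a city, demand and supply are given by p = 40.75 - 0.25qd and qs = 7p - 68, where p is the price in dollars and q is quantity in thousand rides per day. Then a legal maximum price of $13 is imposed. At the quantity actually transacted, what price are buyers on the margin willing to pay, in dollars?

35

Rearranging demand gives qd = 163 - 4p. Setting quantity demanded equal to quantity supplied, 163 - 4p = 7p - 68, gives p* = 21 and q* = 79.
The ceiling of 13 is below the equilibrium price 21, so it binds.
At p = 13: qd = 163 - 4·13 = 111 and qs = 7·13 - 68 = 23.
Only 23 units reach the market. On the demand curve, the marginal buyer's willingness to pay at q = 23 is (163 - 23)/4 = 35.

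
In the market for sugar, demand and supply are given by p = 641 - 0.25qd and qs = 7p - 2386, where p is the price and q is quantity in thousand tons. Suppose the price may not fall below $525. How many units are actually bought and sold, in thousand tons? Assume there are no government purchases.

Rearranging demand gives qd = 2564 - 4p. In a free market, 2564 - 4p = 7p - 2386 gives the equilibrium p* = 450, q* = 764.
Because the floor (525) lies above the market-clearing price, it is binding.
At p = 525: qd = 2564 - 4·525 = 464 and qs = 7·525 - 2386 = 1289.
The quantity actually transacted is the short side, demand: 464.

464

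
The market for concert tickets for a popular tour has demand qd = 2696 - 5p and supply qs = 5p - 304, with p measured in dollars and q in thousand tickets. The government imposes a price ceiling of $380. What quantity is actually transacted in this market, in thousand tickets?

1196

Equilibrium: 2696 - 5p = 5p - 304, so 3000 = 10p and p* = 300, q* = 1196.
The ceiling of 380 is above the equilibrium price 300, so it is not binding; the market clears at p* = 300, q* = 1196.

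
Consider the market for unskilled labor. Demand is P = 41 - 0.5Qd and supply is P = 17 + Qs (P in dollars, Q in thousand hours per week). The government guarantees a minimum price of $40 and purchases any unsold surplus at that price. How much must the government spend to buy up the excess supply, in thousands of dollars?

Rearranging demand gives Qd = 82 - 2P; rearranging supply gives Qs = P - 17. Setting quantity demanded equal to quantity supplied, 82 - 2P = P - 17, gives P* = 33 and Q* = 16.
The floor of 40 is above the equilibrium price 33, so it binds.
At P = 40: Qd = 82 - 2·40 = 2 and Qs = 40 - 17 = 23.
Surplus = Qs - Qd = 21.
Government expenditure = surplus × support price = 21 × 40 = 840.

840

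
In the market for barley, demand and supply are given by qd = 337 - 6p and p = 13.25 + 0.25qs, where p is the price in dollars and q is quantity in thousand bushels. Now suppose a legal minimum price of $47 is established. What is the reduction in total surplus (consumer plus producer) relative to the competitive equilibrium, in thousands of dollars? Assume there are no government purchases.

480

Rearranging supply gives qs = 4p - 53. In a free market, 337 - 6p = 4p - 53 gives the equilibrium p* = 39, q* = 103.
The floor of 47 is above the equilibrium price 39, so it binds.
At p = 47: qd = 337 - 6·47 = 55 and qs = 4·47 - 53 = 135.
Quantity traded falls to 55. At q = 55 the demand price is (337 - 55)/6 = 47 and the supply price is (53 + 55)/4 = 27.
Deadweight loss = ½ · (47 - 27) · (103 - 55) = ½ · 20 · 48 = 480.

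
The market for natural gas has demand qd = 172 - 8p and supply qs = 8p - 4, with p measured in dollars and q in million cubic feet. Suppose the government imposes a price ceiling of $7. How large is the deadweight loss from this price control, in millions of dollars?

In a free market, 172 - 8p = 8p - 4 gives the equilibrium p* = 11, q* = 84.
The ceiling of 7 is below the equilibrium price 11, so it binds.
At p = 7: qd = 172 - 8·7 = 116 and qs = 8·7 - 4 = 52.
Quantity traded falls to 52. At q = 52 the demand price is (172 - 52)/8 = 15 and the supply price is (4 + 52)/8 = 7.
Deadweight loss = ½ · (15 - 7) · (84 - 52) = ½ · 8 · 32 = 128.

128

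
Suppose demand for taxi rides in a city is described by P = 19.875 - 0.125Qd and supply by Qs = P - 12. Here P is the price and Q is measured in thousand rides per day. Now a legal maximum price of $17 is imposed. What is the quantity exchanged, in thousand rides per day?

Rearranging demand gives Qd = 159 - 8P. Setting quantity demanded equal to quantity supplied, 159 - 8P = P - 12, gives P* = 19 and Q* = 7.
Because the ceiling (17) lies below the market-clearing price, it is binding.
At P = 17: Qd = 159 - 8·17 = 23 and Qs = 17 - 12 = 5.
The quantity actually transacted is the short side, supply: 5.

5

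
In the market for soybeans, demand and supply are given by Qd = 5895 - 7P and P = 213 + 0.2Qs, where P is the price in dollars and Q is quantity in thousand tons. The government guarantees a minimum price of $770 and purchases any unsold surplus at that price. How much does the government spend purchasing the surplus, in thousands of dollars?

Rearranging supply gives Qs = 5P - 1065. Setting quantity demanded equal to quantity supplied, 5895 - 7P = 5P - 1065, gives P* = 580 and Q* = 1835.
Because the floor (770) lies above the market-clearing price, it is binding.
At P = 770: Qd = 5895 - 7·770 = 505 and Qs = 5·770 - 1065 = 2785.
Surplus = Qs - Qd = 2280.
Government expenditure = surplus × support price = 2280 × 770 = 1755600.

1755600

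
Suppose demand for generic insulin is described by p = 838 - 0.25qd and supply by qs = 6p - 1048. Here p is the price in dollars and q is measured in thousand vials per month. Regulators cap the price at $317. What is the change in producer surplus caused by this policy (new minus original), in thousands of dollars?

-150429

Rearranging demand gives qd = 3352 - 4p. Setting quantity demanded equal to quantity supplied, 3352 - 4p = 6p - 1048, gives p* = 440 and q* = 1592.
The ceiling of 317 is below the equilibrium price 440, so it binds.
At p = 317: qd = 3352 - 4·317 = 2084 and qs = 6·317 - 1048 = 854.
Producer surplus without the control is ½ · (440 - 524/3) · 1592 = 633616/3.
With the ceiling, producers sell 854 units at 317, so PS = ½ · (317 - 524/3) · 854 = 182329/3.
Change in producer surplus = 182329/3 - 633616/3 = -150429.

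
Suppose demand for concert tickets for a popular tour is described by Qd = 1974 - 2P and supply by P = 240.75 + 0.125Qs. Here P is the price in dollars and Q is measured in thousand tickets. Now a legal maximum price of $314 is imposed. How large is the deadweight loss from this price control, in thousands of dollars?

115520

Rearranging supply gives Qs = 8P - 1926. Setting quantity demanded equal to quantity supplied, 1974 - 2P = 8P - 1926, gives P* = 390 and Q* = 1194.
The ceiling of 314 is below the equilibrium price 390, so it binds.
At P = 314: Qd = 1974 - 2·314 = 1346 and Qs = 8·314 - 1926 = 586.
Quantity traded falls to 586. At Q = 586 the demand price is (1974 - 586)/2 = 694 and the supply price is (1926 + 586)/8 = 314.
Deadweight loss = ½ · (694 - 314) · (1194 - 586) = ½ · 380 · 608 = 115520.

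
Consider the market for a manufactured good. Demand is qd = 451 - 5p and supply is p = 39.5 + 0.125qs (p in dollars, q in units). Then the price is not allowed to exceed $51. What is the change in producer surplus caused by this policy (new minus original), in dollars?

-992

Rearranging supply gives qs = 8p - 316. Equilibrium: 451 - 5p = 8p - 316, so 767 = 13p and p* = 59, q* = 156.
Because the ceiling (51) lies below the market-clearing price, it is binding.
At p = 51: qd = 451 - 5·51 = 196 and qs = 8·51 - 316 = 92.
Producer surplus without the control is ½ · (59 - 39.5) · 156 = 1521.
With the ceiling, producers sell 92 units at 51, so PS = ½ · (51 - 39.5) · 92 = 529.
Change in producer surplus = 529 - 1521 = -992.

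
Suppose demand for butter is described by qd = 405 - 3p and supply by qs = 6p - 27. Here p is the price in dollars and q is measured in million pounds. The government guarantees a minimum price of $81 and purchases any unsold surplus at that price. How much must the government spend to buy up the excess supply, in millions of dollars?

24057

In a free market, 405 - 3p = 6p - 27 gives the equilibrium p* = 48, q* = 261.
Since 81 > 48, the floor is binding.
At p = 81: qd = 405 - 3·81 = 162 and qs = 6·81 - 27 = 459.
Surplus = qs - qd = 297.
Government expenditure = surplus × support price = 297 × 81 = 24057.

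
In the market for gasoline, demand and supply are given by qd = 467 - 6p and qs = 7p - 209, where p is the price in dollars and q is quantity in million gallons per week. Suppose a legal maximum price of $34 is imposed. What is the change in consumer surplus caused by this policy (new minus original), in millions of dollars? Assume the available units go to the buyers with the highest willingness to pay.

-801

Equilibrium: 467 - 6p = 7p - 209, so 676 = 13p and p* = 52, q* = 155.
The ceiling of 34 is below the equilibrium price 52, so it binds.
At p = 34: qd = 467 - 6·34 = 263 and qs = 7·34 - 209 = 29.
Consumer surplus without the control is ½ · (467/6 - 52) · 155 = 24025/12.
With the ceiling, 29 units are sold at 34 (assume they go to the highest-value buyers). The demand price at q = 29 is 73, so CS = ½ · [(467/6 - 34) + (73 - 34)] · 29 = 14413/12.
Change in consumer surplus = 14413/12 - 24025/12 = -801.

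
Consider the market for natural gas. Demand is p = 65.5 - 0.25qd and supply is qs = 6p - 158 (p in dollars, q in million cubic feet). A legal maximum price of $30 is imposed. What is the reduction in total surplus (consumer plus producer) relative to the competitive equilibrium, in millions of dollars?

Rearranging demand gives qd = 262 - 4p. In a free market, 262 - 4p = 6p - 158 gives the equilibrium p* = 42, q* = 94.
The ceiling of 30 is below the equilibrium price 42, so it binds.
At p = 30: qd = 262 - 4·30 = 142 and qs = 6·30 - 158 = 22.
Quantity traded falls to 22. At q = 22 the demand price is (262 - 22)/4 = 60 and the supply price is (158 + 22)/6 = 30.
Deadweight loss = ½ · (60 - 30) · (94 - 22) = ½ · 30 · 72 = 1080.

1080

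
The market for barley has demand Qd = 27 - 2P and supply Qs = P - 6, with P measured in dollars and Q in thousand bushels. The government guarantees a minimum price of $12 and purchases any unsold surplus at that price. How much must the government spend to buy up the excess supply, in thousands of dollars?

Setting quantity demanded equal to quantity supplied, 27 - 2P = P - 6, gives P* = 11 and Q* = 5.
The floor of 12 is above the equilibrium price 11, so it binds.
At P = 12: Qd = 27 - 2·12 = 3 and Qs = 12 - 6 = 6.
Surplus = Qs - Qd = 3.
Government expenditure = surplus × support price = 3 × 12 = 36.

36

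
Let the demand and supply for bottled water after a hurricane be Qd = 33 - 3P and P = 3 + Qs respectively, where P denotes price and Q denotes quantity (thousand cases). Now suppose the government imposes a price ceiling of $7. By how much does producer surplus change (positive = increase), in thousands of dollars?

Rearranging supply gives Qs = P - 3. Without the control the market clears where 33 - 3P = P - 3, i.e. P* = 9 and Q* = 6.
The ceiling of 7 is below the equilibrium price 9, so it binds.
At P = 7: Qd = 33 - 3·7 = 12 and Qs = 7 - 3 = 4.
Producer surplus without the control is ½ · (9 - 3) · 6 = 18.
With the ceiling, producers sell 4 units at 7, so PS = ½ · (7 - 3) · 4 = 8.
Change in producer surplus = 8 - 18 = -10.

-10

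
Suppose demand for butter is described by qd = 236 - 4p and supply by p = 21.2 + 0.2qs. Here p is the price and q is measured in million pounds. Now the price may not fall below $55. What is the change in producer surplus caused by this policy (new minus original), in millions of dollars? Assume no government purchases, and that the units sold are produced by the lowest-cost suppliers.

-190.4

Rearranging supply gives qs = 5p - 106. Without the control the market clears where 236 - 4p = 5p - 106, i.e. p* = 38 and q* = 84.
The floor of 55 is above the equilibrium price 38, so it binds.
At p = 55: qd = 236 - 4·55 = 16 and qs = 5·55 - 106 = 169.
Producer surplus without the control is ½ · (38 - 21.2) · 84 = 705.6.
With the floor, 16 units are sold at 55. The supply price at q = 16 is 24.4, so PS = ½ · [(55 - 21.2) + (55 - 24.4)] · 16 = 515.2.
Change in producer surplus = 515.2 - 705.6 = -190.4.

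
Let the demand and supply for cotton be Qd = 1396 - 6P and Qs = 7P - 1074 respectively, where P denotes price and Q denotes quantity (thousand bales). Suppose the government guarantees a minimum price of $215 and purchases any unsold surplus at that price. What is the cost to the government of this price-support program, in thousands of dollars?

In a free market, 1396 - 6P = 7P - 1074 gives the equilibrium P* = 190, Q* = 256.
Because the floor (215) lies above the market-clearing price, it is binding.
At P = 215: Qd = 1396 - 6·215 = 106 and Qs = 7·215 - 1074 = 431.
Surplus = Qs - Qd = 325.
Government expenditure = surplus × support price = 325 × 215 = 69875.

69875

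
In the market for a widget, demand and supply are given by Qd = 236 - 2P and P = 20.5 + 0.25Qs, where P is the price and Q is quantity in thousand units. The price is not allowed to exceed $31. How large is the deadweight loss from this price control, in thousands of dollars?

2904

Rearranging supply gives Qs = 4P - 82. In a free market, 236 - 2P = 4P - 82 gives the equilibrium P* = 53, Q* = 130.
Since 31 < 53, the ceiling is binding.
At P = 31: Qd = 236 - 2·31 = 174 and Qs = 4·31 - 82 = 42.
Quantity traded falls to 42. At Q = 42 the demand price is (236 - 42)/2 = 97 and the supply price is (82 + 42)/4 = 31.
Deadweight loss = ½ · (97 - 31) · (130 - 42) = ½ · 66 · 88 = 2904.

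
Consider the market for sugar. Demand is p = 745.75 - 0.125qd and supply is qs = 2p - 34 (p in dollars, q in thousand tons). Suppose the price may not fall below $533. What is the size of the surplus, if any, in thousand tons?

0

Rearranging demand gives qd = 5966 - 8p. Equilibrium: 5966 - 8p = 2p - 34, so 6000 = 10p and p* = 600, q* = 1166.
The floor of 533 is below the equilibrium price 600, so it is not binding; the market clears at p* = 600, q* = 1166.
Since the control does not bind, there is no surplus.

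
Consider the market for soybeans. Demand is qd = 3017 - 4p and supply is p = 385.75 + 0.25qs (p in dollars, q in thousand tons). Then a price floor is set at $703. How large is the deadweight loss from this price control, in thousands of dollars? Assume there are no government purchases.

70756

Rearranging supply gives qs = 4p - 1543. Without the control the market clears where 3017 - 4p = 4p - 1543, i.e. p* = 570 and q* = 737.
Because the floor (703) lies above the market-clearing price, it is binding.
At p = 703: qd = 3017 - 4·703 = 205 and qs = 4·703 - 1543 = 1269.
Quantity traded falls to 205. At q = 205 the demand price is (3017 - 205)/4 = 703 and the supply price is (1543 + 205)/4 = 437.
Deadweight loss = ½ · (703 - 437) · (737 - 205) = ½ · 266 · 532 = 70756.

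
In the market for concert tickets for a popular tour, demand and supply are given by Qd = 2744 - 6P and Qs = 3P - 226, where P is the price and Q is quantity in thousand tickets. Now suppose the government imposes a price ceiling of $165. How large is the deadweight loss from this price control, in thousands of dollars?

61256.25

Without the control the market clears where 2744 - 6P = 3P - 226, i.e. P* = 330 and Q* = 764.
The ceiling of 165 is below the equilibrium price 330, so it binds.
At P = 165: Qd = 2744 - 6·165 = 1754 and Qs = 3·165 - 226 = 269.
Quantity traded falls to 269. At Q = 269 the demand price is (2744 - 269)/6 = 412.5 and the supply price is (226 + 269)/3 = 165.
Deadweight loss = ½ · (412.5 - 165) · (764 - 269) = ½ · 247.5 · 495 = 61256.25.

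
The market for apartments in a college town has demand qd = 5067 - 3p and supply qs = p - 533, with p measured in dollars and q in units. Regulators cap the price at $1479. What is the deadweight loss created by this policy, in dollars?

Equilibrium: 5067 - 3p = p - 533, so 5600 = 4p and p* = 1400, q* = 867.
The ceiling of 1479 is above the equilibrium price 1400, so it is not binding; the market clears at p* = 1400, q* = 867.
Since the control does not bind, no trades are prevented and deadweight loss is zero.

0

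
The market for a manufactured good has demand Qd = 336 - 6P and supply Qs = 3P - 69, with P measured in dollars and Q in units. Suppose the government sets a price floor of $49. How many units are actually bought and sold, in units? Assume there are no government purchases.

In a free market, 336 - 6P = 3P - 69 gives the equilibrium P* = 45, Q* = 66.
The floor of 49 is above the equilibrium price 45, so it binds.
At P = 49: Qd = 336 - 6·49 = 42 and Qs = 3·49 - 69 = 78.
The quantity actually transacted is the short side, demand: 42.

42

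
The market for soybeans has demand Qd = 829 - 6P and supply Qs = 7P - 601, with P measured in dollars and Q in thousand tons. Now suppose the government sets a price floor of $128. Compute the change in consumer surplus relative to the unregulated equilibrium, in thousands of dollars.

-2070

Without the control the market clears where 829 - 6P = 7P - 601, i.e. P* = 110 and Q* = 169.
Since 128 > 110, the floor is binding.
At P = 128: Qd = 829 - 6·128 = 61 and Qs = 7·128 - 601 = 295.
Consumer surplus without the control is ½ · (829/6 - 110) · 169 = 28561/12.
With the floor, consumers buy 61 units at 128, so CS = ½ · (829/6 - 128) · 61 = 3721/12.
Change in consumer surplus = 3721/12 - 28561/12 = -2070.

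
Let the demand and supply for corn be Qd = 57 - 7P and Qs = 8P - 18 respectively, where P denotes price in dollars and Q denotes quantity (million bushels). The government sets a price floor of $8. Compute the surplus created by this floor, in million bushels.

Equilibrium: 57 - 7P = 8P - 18, so 75 = 15P and P* = 5, Q* = 22.
Since 8 > 5, the floor is binding.
At P = 8: Qd = 57 - 7·8 = 1 and Qs = 8·8 - 18 = 46.
Surplus = Qs - Qd = 46 - 1 = 45.

45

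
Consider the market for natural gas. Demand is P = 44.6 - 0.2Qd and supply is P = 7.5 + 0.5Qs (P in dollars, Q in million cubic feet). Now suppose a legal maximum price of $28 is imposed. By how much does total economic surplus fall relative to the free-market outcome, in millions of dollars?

50.4

Rearranging demand gives Qd = 223 - 5P; rearranging supply gives Qs = 2P - 15. Without the control the market clears where 223 - 5P = 2P - 15, i.e. P* = 34 and Q* = 53.
The ceiling of 28 is below the equilibrium price 34, so it binds.
At P = 28: Qd = 223 - 5·28 = 83 and Qs = 2·28 - 15 = 41.
Quantity traded falls to 41. At Q = 41 the demand price is (223 - 41)/5 = 36.4 and the supply price is (15 + 41)/2 = 28.
Deadweight loss = ½ · (36.4 - 28) · (53 - 41) = ½ · 8.4 · 12 = 50.4.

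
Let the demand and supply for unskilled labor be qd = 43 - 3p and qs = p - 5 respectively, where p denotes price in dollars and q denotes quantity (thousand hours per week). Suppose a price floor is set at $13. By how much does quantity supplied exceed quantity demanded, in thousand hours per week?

4

Without the control the market clears where 43 - 3p = p - 5, i.e. p* = 12 and q* = 7.
Since 13 > 12, the floor is binding.
At p = 13: qd = 43 - 3·13 = 4 and qs = 13 - 5 = 8.
Surplus = qs - qd = 8 - 4 = 4.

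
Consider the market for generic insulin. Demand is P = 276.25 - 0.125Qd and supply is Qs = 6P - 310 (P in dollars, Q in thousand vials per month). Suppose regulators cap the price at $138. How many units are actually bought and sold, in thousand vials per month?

Rearranging demand gives Qd = 2210 - 8P. Setting quantity demanded equal to quantity supplied, 2210 - 8P = 6P - 310, gives P* = 180 and Q* = 770.
The ceiling of 138 is below the equilibrium price 180, so it binds.
At P = 138: Qd = 2210 - 8·138 = 1106 and Qs = 6·138 - 310 = 518.
The quantity actually transacted is the short side, supply: 518.

518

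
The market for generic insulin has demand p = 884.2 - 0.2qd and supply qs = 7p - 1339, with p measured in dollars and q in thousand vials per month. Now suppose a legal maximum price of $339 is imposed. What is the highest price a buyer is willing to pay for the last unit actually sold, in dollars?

Rearranging demand gives qd = 4421 - 5p. Setting quantity demanded equal to quantity supplied, 4421 - 5p = 7p - 1339, gives p* = 480 and q* = 2021.
Since 339 < 480, the ceiling is binding.
At p = 339: qd = 4421 - 5·339 = 2726 and qs = 7·339 - 1339 = 1034.
Only 1034 units reach the market. On the demand curve, the marginal buyer's willingness to pay at q = 1034 is (4421 - 1034)/5 = 677.4.

677.4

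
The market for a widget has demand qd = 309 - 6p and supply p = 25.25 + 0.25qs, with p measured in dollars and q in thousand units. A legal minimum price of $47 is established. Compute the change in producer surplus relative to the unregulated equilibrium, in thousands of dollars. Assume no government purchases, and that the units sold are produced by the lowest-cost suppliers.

Rearranging supply gives qs = 4p - 101. Without the control the market clears where 309 - 6p = 4p - 101, i.e. p* = 41 and q* = 63.
The floor of 47 is above the equilibrium price 41, so it binds.
At p = 47: qd = 309 - 6·47 = 27 and qs = 4·47 - 101 = 87.
Producer surplus without the control is ½ · (41 - 25.25) · 63 = 496.125.
With the floor, 27 units are sold at 47. The supply price at q = 27 is 32, so PS = ½ · [(47 - 25.25) + (47 - 32)] · 27 = 496.125.
Change in producer surplus = 496.125 - 496.125 = 0.

0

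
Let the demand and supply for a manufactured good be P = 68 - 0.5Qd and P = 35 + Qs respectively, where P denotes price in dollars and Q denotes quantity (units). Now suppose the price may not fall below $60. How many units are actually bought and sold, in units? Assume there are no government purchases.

16

Rearranging demand gives Qd = 136 - 2P; rearranging supply gives Qs = P - 35. Setting quantity demanded equal to quantity supplied, 136 - 2P = P - 35, gives P* = 57 and Q* = 22.
The floor of 60 is above the equilibrium price 57, so it binds.
At P = 60: Qd = 136 - 2·60 = 16 and Qs = 60 - 35 = 25.
The quantity actually transacted is the short side, demand: 16.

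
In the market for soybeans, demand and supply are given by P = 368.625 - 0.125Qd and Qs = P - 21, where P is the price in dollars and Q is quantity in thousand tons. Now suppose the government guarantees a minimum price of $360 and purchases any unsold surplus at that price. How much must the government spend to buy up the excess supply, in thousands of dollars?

97200

Rearranging demand gives Qd = 2949 - 8P. In a free market, 2949 - 8P = P - 21 gives the equilibrium P* = 330, Q* = 309.
Because the floor (360) lies above the market-clearing price, it is binding.
At P = 360: Qd = 2949 - 8·360 = 69 and Qs = 360 - 21 = 339.
Surplus = Qs - Qd = 270.
Government expenditure = surplus × support price = 270 × 360 = 97200.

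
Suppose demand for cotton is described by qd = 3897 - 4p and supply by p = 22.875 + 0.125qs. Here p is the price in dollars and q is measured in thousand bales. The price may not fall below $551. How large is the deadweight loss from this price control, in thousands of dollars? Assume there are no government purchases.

Rearranging supply gives qs = 8p - 183. In a free market, 3897 - 4p = 8p - 183 gives the equilibrium p* = 340, q* = 2537.
The floor of 551 is above the equilibrium price 340, so it binds.
At p = 551: qd = 3897 - 4·551 = 1693 and qs = 8·551 - 183 = 4225.
Quantity traded falls to 1693. At q = 1693 the demand price is (3897 - 1693)/4 = 551 and the supply price is (183 + 1693)/8 = 234.5.
Deadweight loss = ½ · (551 - 234.5) · (2537 - 1693) = ½ · 316.5 · 844 = 133563.

133563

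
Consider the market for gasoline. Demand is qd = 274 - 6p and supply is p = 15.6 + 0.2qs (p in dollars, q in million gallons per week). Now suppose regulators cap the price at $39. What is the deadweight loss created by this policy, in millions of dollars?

0

Rearranging supply gives qs = 5p - 78. In a free market, 274 - 6p = 5p - 78 gives the equilibrium p* = 32, q* = 82.
The ceiling of 39 is above the equilibrium price 32, so it is not binding; the market clears at p* = 32, q* = 82.
Since the control does not bind, no trades are prevented and deadweight loss is zero.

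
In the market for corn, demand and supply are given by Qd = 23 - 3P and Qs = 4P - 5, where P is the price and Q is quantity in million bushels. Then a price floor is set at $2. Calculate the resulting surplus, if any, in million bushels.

0

Setting quantity demanded equal to quantity supplied, 23 - 3P = 4P - 5, gives P* = 4 and Q* = 11.
Since 2 is below P* = 4, the floor does not bind and the free-market outcome prevails.
Since the control does not bind, there is no surplus.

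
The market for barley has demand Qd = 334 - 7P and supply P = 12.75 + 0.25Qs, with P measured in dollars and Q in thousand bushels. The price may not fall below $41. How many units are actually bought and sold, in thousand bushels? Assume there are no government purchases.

47

Rearranging supply gives Qs = 4P - 51. Without the control the market clears where 334 - 7P = 4P - 51, i.e. P* = 35 and Q* = 89.
Because the floor (41) lies above the market-clearing price, it is binding.
At P = 41: Qd = 334 - 7·41 = 47 and Qs = 4·41 - 51 = 113.
The quantity actually transacted is the short side, demand: 47.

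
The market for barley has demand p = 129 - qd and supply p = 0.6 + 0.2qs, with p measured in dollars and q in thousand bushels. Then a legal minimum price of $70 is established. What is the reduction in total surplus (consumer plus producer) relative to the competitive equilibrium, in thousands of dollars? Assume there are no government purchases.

Rearranging demand gives qd = 129 - p; rearranging supply gives qs = 5p - 3. Equilibrium: 129 - p = 5p - 3, so 132 = 6p and p* = 22, q* = 107.
Because the floor (70) lies above the market-clearing price, it is binding.
At p = 70: qd = 129 - 70 = 59 and qs = 5·70 - 3 = 347.
Quantity traded falls to 59. At q = 59 the demand price is 129 - 59 = 70 and the supply price is (3 + 59)/5 = 12.4.
Deadweight loss = ½ · (70 - 12.4) · (107 - 59) = ½ · 57.6 · 48 = 1382.4.

1382.4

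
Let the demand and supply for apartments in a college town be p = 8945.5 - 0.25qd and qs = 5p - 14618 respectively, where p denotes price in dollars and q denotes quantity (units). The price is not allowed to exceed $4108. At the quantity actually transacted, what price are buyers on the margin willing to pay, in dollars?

Rearranging demand gives qd = 35782 - 4p. Equilibrium: 35782 - 4p = 5p - 14618, so 50400 = 9p and p* = 5600, q* = 13382.
Because the ceiling (4108) lies below the market-clearing price, it is binding.
At p = 4108: qd = 35782 - 4·4108 = 19350 and qs = 5·4108 - 14618 = 5922.
Only 5922 units reach the market. On the demand curve, the marginal buyer's willingness to pay at q = 5922 is (35782 - 5922)/4 = 7465.

7465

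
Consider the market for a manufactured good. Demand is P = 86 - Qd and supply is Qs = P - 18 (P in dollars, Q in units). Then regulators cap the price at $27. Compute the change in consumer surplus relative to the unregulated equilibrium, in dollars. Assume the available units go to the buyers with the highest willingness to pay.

-87.5

Rearranging demand gives Qd = 86 - P. Equilibrium: 86 - P = P - 18, so 104 = 2P and P* = 52, Q* = 34.
Since 27 < 52, the ceiling is binding.
At P = 27: Qd = 86 - 27 = 59 and Qs = 27 - 18 = 9.
Consumer surplus without the control is ½ · (86 - 52) · 34 = 578.
With the ceiling, 9 units are sold at 27 (assume they go to the highest-value buyers). The demand price at Q = 9 is 77, so CS = ½ · [(86 - 27) + (77 - 27)] · 9 = 490.5.
Change in consumer surplus = 490.5 - 578 = -87.5.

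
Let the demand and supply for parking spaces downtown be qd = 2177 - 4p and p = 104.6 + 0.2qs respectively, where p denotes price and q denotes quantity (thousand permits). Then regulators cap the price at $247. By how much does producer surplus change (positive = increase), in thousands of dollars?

Rearranging supply gives qs = 5p - 523. Without the control the market clears where 2177 - 4p = 5p - 523, i.e. p* = 300 and q* = 977.
Because the ceiling (247) lies below the market-clearing price, it is binding.
At p = 247: qd = 2177 - 4·247 = 1189 and qs = 5·247 - 523 = 712.
Producer surplus without the control is ½ · (300 - 104.6) · 977 = 95452.9.
With the ceiling, producers sell 712 units at 247, so PS = ½ · (247 - 104.6) · 712 = 50694.4.
Change in producer surplus = 50694.4 - 95452.9 = -44758.5.

-44758.5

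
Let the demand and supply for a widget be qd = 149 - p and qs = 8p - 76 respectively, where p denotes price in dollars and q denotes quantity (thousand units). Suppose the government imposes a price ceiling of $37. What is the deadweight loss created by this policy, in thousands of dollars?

Without the control the market clears where 149 - p = 8p - 76, i.e. p* = 25 and q* = 124.
The ceiling of 37 is above the equilibrium price 25, so it is not binding; the market clears at p* = 25, q* = 124.
Since the control does not bind, no trades are prevented and deadweight loss is zero.

0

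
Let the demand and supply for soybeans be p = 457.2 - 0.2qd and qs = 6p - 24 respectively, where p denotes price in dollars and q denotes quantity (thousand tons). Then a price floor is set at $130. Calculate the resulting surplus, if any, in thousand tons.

0

Rearranging demand gives qd = 2286 - 5p. Setting quantity demanded equal to quantity supplied, 2286 - 5p = 6p - 24, gives p* = 210 and q* = 1236.
Since 130 is below p* = 210, the floor does not bind and the free-market outcome prevails.
Since the control does not bind, there is no surplus.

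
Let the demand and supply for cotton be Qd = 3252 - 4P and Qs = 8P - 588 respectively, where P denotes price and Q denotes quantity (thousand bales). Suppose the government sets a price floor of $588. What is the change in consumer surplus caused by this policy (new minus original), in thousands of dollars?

-384848

Setting quantity demanded equal to quantity supplied, 3252 - 4P = 8P - 588, gives P* = 320 and Q* = 1972.
Since 588 > 320, the floor is binding.
At P = 588: Qd = 3252 - 4·588 = 900 and Qs = 8·588 - 588 = 4116.
Consumer surplus without the control is ½ · (813 - 320) · 1972 = 486098.
With the floor, consumers buy 900 units at 588, so CS = ½ · (813 - 588) · 900 = 101250.
Change in consumer surplus = 101250 - 486098 = -384848.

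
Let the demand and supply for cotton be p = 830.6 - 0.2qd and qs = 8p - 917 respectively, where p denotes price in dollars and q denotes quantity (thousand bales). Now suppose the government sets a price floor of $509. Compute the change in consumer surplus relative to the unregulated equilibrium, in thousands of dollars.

-226754.5

Rearranging demand gives qd = 4153 - 5p. Setting quantity demanded equal to quantity supplied, 4153 - 5p = 8p - 917, gives p* = 390 and q* = 2203.
Since 509 > 390, the floor is binding.
At p = 509: qd = 4153 - 5·509 = 1608 and qs = 8·509 - 917 = 3155.
Consumer surplus without the control is ½ · (830.6 - 390) · 2203 = 485320.9.
With the floor, consumers buy 1608 units at 509, so CS = ½ · (830.6 - 509) · 1608 = 258566.4.
Change in consumer surplus = 258566.4 - 485320.9 = -226754.5.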